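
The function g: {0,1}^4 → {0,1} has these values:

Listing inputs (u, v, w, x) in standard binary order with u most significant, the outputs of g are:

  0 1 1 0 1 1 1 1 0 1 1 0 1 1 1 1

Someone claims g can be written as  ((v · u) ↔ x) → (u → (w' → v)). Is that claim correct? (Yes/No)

No

Check the formula against g row by row:
  u=0, v=0, w=0, x=0: formula gives 1, but g = 0 ✗
A single disagreement suffices: at (0,0,0,0) they differ, so the formula does not compute g.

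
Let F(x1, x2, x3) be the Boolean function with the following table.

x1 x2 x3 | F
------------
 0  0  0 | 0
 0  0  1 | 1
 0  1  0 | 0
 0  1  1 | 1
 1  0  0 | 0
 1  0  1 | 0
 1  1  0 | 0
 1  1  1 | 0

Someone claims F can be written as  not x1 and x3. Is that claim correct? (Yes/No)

Evaluate not x1 and x3 on each row and compare to F:
  x1=0, x2=0, x3=0: formula gives 0, F = 0 ✓
  x1=0, x2=0, x3=1: formula gives 1, F = 1 ✓
  x1=0, x2=1, x3=0: formula gives 0, F = 0 ✓
  x1=0, x2=1, x3=1: formula gives 1, F = 1 ✓
  x1=1, x2=0, x3=0: formula gives 0, F = 0 ✓
  … (the remaining 3 rows also agree.)
Every row agrees, so the formula is equivalent.

Yes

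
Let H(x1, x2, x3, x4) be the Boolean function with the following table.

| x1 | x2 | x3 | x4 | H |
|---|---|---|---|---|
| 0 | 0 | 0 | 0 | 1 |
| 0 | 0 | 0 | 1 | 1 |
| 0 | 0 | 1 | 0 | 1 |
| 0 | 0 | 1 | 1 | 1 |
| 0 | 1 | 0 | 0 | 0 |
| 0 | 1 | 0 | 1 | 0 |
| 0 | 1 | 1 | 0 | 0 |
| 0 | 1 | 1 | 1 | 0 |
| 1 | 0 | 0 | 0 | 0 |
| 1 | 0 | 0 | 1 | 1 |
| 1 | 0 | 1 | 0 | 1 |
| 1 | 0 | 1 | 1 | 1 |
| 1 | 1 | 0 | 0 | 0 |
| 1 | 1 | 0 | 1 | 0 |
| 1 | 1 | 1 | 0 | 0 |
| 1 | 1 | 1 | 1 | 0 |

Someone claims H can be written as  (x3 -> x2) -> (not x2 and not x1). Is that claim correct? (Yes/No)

No

Evaluate (x3 -> x2) -> (not x2 and not x1) on each row and compare to H:
  x1=0, x2=0, x3=0, x4=0: formula gives 1, H = 1 ✓
  x1=0, x2=0, x3=0, x4=1: formula gives 1, H = 1 ✓
  x1=0, x2=0, x3=1, x4=0: formula gives 1, H = 1 ✓
  x1=0, x2=0, x3=1, x4=1: formula gives 1, H = 1 ✓
  …
  x1=1, x2=0, x3=0, x4=1: formula gives 0, but H = 1 ✗
Since they disagree at (1,0,0,1), the expression is not a correct formula for H.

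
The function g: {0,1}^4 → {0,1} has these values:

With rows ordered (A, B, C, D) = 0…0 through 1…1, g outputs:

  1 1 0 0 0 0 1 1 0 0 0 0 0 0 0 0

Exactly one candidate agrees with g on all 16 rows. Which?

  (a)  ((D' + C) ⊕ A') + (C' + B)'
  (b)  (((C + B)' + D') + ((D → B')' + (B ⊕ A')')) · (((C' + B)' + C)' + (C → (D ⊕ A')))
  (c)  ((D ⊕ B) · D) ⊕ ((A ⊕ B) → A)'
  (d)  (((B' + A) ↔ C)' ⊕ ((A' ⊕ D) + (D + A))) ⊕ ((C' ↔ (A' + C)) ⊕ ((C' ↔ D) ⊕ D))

(a) fails at (0,0,0,0): the formula yields 0, g is 1.
(b) fails at (0,0,1,0): the formula yields 1, g is 0.
(c) fails at (0,0,0,0): the formula yields 0, g is 1.
(d) is the remaining candidate, and it agrees with g on all 16 inputs.

d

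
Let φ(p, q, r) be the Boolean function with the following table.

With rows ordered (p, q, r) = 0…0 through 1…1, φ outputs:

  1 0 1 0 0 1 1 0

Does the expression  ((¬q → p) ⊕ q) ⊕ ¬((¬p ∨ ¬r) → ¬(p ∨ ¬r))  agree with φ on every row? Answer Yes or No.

Evaluate ((¬q → p) ⊕ q) ⊕ ¬((¬p ∨ ¬r) → ¬(p ∨ ¬r)) on each row and compare to φ:
  p=0, q=0, r=0: formula gives 1, φ = 1 ✓
  p=0, q=0, r=1: formula gives 0, φ = 0 ✓
  p=0, q=1, r=0: formula gives 1, φ = 1 ✓
  p=0, q=1, r=1: formula gives 0, φ = 0 ✓
  p=1, q=0, r=0: formula gives 0, φ = 0 ✓
  …and likewise for the remaining 3 rows.
No disagreement on any input; they are logically equivalent.

Yes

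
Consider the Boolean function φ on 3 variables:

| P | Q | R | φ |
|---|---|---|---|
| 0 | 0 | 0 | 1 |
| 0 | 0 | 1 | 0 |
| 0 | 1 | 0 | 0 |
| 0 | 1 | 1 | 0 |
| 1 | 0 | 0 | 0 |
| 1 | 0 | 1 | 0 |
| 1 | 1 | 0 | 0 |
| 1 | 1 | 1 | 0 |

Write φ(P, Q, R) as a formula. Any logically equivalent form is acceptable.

φ(P, Q, R) = ((P + Q) + R)'

The output is 1 only when every input is 0 — NOR of all inputs.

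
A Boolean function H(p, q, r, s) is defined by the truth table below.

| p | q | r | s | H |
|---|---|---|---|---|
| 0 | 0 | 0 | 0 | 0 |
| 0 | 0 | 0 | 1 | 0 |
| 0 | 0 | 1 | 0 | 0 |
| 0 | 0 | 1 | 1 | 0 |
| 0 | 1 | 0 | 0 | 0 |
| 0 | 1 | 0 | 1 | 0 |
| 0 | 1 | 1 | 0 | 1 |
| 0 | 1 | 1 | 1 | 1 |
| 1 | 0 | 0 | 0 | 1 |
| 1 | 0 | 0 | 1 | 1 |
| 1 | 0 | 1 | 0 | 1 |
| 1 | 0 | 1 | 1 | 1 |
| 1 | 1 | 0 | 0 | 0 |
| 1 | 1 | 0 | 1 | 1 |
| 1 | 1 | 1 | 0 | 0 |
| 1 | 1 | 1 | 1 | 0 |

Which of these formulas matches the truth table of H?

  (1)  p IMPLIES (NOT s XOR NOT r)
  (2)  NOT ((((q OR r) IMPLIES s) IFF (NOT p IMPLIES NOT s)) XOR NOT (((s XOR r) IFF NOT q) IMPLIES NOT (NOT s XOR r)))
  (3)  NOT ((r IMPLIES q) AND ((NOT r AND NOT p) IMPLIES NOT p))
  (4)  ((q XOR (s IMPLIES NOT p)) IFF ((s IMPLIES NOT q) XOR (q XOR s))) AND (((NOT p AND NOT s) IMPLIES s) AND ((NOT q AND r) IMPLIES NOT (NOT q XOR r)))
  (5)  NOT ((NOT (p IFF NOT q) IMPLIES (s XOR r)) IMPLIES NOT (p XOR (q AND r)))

5

(1) fails at (0,0,0,0): the formula yields 1, H is 0.
(2) fails at (0,0,0,1): the formula yields 1, H is 0.
(3) fails at (0,0,1,0): the formula yields 1, H is 0.
(4) fails at (0,1,0,1): the formula yields 1, H is 0.
Only (5) survives; checking it on all 16 rows confirms it matches H.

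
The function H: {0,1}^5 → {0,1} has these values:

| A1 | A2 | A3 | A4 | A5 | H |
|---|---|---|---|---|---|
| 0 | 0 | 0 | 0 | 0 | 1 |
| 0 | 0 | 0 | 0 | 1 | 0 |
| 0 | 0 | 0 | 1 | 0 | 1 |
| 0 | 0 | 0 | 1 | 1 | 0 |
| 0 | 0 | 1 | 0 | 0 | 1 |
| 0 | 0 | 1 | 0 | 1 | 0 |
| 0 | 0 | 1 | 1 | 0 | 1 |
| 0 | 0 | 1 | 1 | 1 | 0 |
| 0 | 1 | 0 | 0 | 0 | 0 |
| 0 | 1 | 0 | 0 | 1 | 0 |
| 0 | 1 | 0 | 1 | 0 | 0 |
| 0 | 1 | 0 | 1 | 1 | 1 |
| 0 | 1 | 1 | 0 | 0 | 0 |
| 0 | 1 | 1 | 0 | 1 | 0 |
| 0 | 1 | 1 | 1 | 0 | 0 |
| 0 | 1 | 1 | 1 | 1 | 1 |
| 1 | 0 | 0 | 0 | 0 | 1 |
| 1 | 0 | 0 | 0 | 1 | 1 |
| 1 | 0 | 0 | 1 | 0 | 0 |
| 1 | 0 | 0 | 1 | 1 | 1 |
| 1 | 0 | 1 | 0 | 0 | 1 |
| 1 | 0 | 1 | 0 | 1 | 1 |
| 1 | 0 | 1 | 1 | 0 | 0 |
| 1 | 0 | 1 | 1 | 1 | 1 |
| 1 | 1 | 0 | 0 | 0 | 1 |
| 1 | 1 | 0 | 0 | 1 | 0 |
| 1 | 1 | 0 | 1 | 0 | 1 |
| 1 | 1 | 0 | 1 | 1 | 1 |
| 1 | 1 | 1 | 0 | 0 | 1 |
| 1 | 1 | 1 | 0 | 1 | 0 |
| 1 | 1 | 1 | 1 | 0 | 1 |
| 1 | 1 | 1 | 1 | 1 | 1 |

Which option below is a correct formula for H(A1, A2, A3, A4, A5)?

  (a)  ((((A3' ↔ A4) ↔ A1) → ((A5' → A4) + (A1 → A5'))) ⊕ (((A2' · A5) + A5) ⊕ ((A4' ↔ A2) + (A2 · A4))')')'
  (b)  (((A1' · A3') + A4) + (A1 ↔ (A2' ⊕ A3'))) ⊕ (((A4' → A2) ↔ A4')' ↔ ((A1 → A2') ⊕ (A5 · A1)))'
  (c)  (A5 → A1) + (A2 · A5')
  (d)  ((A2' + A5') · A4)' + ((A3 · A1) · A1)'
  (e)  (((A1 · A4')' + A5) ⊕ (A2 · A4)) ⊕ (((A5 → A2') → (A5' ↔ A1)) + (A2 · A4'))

e

(a) disagrees with H on (0,0,0,0,0) (formula → 0, table → 1); rule it out.
(b) disagrees with H on (0,0,0,0,1) (formula → 1, table → 0); rule it out.
(c) disagrees with H on (0,1,0,0,0) (formula → 1, table → 0); rule it out.
(d) disagrees with H on (0,0,0,0,1) (formula → 1, table → 0); rule it out.
Only (e) survives; checking it on all 32 rows confirms it matches H.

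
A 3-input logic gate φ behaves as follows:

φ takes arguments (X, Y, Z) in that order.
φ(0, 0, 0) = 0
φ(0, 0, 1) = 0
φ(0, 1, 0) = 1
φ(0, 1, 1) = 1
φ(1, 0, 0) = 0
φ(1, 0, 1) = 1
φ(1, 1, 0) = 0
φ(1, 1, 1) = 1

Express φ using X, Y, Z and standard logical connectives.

φ=1 on 4 inputs: (0,1,0), (0,1,1), (1,0,1), (1,1,1). Reading each as a conjunction of literals (¬X·Y·¬Z, ¬X·Y·Z, X·¬Y·Z, X·Y·Z) and taking the OR gives the canonical DNF.

φ(X, Y, Z) = ((((X' · Y) · Z') + ((X' · Y) · Z)) + ((X · Y') · Z)) + ((X · Y) · Z)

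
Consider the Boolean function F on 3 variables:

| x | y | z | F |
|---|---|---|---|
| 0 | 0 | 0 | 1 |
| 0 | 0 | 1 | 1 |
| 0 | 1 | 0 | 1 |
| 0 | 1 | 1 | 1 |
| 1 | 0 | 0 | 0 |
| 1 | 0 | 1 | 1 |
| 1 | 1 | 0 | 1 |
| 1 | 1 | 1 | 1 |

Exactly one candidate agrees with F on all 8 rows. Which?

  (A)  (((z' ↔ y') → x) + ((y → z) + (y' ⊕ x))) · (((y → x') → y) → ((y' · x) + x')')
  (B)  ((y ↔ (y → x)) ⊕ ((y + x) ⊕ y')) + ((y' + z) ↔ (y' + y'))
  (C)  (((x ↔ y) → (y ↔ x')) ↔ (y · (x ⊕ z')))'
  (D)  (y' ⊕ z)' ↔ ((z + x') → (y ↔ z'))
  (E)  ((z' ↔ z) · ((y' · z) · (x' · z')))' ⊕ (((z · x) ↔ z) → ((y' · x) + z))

D

(A): at (0,1,0) it gives 0, but F = 1 — eliminated.
(B): at (1,0,0) it gives 1, but F = 0 — eliminated.
(C): at (0,0,0) it gives 0, but F = 1 — eliminated.
(E): at (0,0,1) it gives 0, but F = 1 — eliminated.
That leaves (D). Evaluating it on every row reproduces the table of F exactly.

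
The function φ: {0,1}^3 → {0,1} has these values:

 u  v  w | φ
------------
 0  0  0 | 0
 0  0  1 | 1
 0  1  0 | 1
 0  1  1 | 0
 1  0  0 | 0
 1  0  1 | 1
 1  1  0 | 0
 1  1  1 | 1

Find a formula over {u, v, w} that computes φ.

The 1-rows are (0,0,1), (0,1,0), (1,0,1), (1,1,1). Each contributes one minterm — ¬u·¬v·w; ¬u·v·¬w; u·¬v·w; u·v·w — and their disjunction is a sum-of-products form of φ.

φ(u, v, w) = ((((u' · v') · w) + ((u' · v) · w')) + ((u · v') · w)) + ((u · v) · w)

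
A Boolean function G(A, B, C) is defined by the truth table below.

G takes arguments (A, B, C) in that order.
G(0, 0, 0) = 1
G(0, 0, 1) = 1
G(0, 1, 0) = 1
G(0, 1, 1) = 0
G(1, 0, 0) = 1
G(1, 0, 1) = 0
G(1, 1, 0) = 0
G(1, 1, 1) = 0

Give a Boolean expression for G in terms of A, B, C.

G(A, B, C) = ((((NOT A AND NOT B) AND NOT C) OR ((NOT A AND NOT B) AND C)) OR ((NOT A AND B) AND NOT C)) OR ((A AND NOT B) AND NOT C)

The 1-rows are (0,0,0), (0,0,1), (0,1,0), (1,0,0). Each contributes one minterm — ¬A·¬B·¬C; ¬A·¬B·C; ¬A·B·¬C; A·¬B·¬C — and their disjunction is a sum-of-products form of G.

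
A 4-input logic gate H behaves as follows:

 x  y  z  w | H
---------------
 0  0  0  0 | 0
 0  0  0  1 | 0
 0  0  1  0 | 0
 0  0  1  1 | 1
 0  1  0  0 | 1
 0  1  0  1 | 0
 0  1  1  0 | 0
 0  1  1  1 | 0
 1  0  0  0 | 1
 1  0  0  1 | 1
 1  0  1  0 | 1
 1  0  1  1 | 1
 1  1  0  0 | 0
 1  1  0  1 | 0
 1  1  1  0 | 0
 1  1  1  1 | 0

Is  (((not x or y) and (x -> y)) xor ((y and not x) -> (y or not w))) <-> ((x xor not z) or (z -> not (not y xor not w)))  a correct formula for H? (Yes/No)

No

Evaluate (((not x or y) and (x -> y)) xor ((y and not x) -> (y or not w))) <-> ((x xor not z) or (z -> not (not y xor not w))) on each row and compare to H:
  x=0, y=0, z=0, w=0: formula gives 0, H = 0 ✓
  x=0, y=0, z=0, w=1: formula gives 0, H = 0 ✓
  x=0, y=0, z=1, w=0: formula gives 0, H = 0 ✓
  x=0, y=0, z=1, w=1: formula gives 1, H = 1 ✓
  x=0, y=1, z=0, w=0: formula gives 0, but H = 1 ✗
A single disagreement suffices: at (0,1,0,0) they differ, so the formula does not compute H.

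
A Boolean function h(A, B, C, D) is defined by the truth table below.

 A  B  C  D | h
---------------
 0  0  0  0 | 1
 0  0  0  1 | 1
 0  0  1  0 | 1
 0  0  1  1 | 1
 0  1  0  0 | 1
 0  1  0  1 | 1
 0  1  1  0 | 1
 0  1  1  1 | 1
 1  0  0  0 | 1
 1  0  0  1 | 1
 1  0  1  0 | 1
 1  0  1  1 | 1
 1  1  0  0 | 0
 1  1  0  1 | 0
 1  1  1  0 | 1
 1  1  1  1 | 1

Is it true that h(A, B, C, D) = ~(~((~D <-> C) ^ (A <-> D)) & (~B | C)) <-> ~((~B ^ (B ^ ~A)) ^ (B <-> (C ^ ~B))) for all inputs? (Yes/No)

Evaluate ~(~((~D <-> C) ^ (A <-> D)) & (~B | C)) <-> ~((~B ^ (B ^ ~A)) ^ (B <-> (C ^ ~B))) on each row and compare to h:
  A=0, B=0, C=0, D=0: formula gives 1, h = 1 ✓
  A=0, B=0, C=0, D=1: formula gives 1, h = 1 ✓
  A=0, B=0, C=1, D=0: formula gives 1, h = 1 ✓
  A=0, B=0, C=1, D=1: formula gives 1, h = 1 ✓
  … (the remaining 12 rows also agree.)
All 16 rows match — the expression computes h exactly.

Yes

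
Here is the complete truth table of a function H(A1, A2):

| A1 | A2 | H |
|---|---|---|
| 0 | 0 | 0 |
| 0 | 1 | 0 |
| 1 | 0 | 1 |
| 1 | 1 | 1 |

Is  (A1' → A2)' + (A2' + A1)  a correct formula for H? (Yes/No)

Check the formula against H row by row:
  A1=0, A2=0: formula gives 1, but H = 0 ✗
A single disagreement suffices: at (0,0) they differ, so the formula does not compute H.

No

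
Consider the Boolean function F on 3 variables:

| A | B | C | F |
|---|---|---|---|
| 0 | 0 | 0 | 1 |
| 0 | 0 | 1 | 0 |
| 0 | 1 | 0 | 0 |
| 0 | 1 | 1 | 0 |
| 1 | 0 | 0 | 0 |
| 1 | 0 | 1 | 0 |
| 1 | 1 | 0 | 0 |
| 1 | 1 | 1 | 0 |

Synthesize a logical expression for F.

F(A, B, C) = NOT ((A OR B) OR C)

The output is 1 only when every input is 0 — NOR of all inputs.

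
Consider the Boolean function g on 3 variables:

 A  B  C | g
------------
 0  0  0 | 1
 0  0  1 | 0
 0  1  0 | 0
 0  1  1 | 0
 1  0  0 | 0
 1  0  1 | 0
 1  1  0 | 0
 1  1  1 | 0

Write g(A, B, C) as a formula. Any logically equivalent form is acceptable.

The output is 1 only when every input is 0 — NOR of all inputs.

g(A, B, C) = ((A + B) + C)'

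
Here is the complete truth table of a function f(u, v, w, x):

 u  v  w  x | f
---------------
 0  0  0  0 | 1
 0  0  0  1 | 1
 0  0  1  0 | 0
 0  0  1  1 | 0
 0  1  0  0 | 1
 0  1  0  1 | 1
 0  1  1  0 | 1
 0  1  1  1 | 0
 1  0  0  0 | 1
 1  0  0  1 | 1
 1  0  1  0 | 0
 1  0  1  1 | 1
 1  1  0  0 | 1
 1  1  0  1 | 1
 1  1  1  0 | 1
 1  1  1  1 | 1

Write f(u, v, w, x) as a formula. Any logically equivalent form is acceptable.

The 0-rows are (0,0,1,0), (0,0,1,1), (0,1,1,1), (1,0,1,0). Take each as a conjunction (¬u·¬v·w·¬x, ¬u·¬v·w·x, ¬u·v·w·x, u·¬v·w·¬x), form their disjunction, and complement — that gives a formula that is 1 everywhere f is.

f(u, v, w, x) = NOT ((((((NOT u AND NOT v) AND w) AND NOT x) OR (((NOT u AND NOT v) AND w) AND x)) OR (((NOT u AND v) AND w) AND x)) OR (((u AND NOT v) AND w) AND NOT x))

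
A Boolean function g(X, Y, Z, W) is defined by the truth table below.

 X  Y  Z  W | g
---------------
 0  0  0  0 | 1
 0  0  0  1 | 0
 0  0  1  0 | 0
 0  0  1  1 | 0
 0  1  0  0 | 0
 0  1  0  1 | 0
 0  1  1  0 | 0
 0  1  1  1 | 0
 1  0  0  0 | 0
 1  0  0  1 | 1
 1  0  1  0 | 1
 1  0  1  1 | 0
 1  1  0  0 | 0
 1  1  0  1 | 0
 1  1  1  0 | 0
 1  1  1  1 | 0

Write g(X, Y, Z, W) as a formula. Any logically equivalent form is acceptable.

g=1 on 3 inputs: (0,0,0,0), (1,0,0,1), (1,0,1,0). Reading each as a conjunction of literals (¬X·¬Y·¬Z·¬W, X·¬Y·¬Z·W, X·¬Y·Z·¬W) and taking the OR gives the canonical DNF.

g(X, Y, Z, W) = ((((X' · Y') · Z') · W') + (((X · Y') · Z') · W)) + (((X · Y') · Z) · W')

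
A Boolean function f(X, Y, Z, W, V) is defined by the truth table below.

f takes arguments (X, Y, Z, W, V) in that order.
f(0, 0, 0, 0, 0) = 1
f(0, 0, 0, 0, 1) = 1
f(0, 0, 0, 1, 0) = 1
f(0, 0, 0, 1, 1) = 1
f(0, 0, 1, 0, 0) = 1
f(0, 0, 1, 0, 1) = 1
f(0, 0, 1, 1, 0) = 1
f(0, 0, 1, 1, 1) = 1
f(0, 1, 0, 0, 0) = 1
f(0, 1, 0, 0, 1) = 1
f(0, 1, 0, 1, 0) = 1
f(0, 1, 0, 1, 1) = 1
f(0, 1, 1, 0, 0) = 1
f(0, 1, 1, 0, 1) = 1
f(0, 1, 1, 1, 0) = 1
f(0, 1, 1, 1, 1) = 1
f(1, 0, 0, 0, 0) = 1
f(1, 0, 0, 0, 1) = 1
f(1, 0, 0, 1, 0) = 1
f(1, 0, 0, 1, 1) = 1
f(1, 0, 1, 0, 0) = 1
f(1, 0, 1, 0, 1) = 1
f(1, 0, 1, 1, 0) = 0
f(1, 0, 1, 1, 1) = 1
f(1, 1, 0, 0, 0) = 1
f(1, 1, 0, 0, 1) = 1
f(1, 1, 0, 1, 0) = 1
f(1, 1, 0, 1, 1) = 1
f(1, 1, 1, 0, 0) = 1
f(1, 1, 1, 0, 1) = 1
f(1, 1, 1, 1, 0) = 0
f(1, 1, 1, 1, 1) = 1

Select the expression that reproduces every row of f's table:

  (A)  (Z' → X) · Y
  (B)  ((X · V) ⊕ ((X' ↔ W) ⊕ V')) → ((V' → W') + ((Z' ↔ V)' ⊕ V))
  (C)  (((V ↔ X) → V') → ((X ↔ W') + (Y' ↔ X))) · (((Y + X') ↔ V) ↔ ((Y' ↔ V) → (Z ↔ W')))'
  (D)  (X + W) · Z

B

(A) disagrees with f on (0,0,0,0,0) (formula → 0, table → 1); rule it out.
(C) disagrees with f on (0,0,0,0,0) (formula → 0, table → 1); rule it out.
(D) disagrees with f on (0,0,0,0,0) (formula → 0, table → 1); rule it out.
(B) is the remaining candidate, and it agrees with f on all 32 inputs.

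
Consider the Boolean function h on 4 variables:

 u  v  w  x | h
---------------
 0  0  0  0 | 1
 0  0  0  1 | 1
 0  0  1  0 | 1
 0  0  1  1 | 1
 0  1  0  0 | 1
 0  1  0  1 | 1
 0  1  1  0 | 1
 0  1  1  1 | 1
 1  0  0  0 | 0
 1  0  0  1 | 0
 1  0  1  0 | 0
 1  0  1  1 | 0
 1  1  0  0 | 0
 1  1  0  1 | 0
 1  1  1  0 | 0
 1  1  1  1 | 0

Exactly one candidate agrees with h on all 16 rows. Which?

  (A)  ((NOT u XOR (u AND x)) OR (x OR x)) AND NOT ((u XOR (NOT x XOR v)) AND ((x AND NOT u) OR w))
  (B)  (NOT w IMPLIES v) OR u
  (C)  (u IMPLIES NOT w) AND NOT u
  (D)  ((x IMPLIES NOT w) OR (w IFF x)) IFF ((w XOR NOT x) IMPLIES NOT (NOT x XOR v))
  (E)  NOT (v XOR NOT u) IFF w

(A) disagrees with h on (0,0,1,0) (formula → 0, table → 1); rule it out.
(B) disagrees with h on (0,0,0,0) (formula → 0, table → 1); rule it out.
(D) disagrees with h on (0,0,0,0) (formula → 0, table → 1); rule it out.
(E) disagrees with h on (0,0,1,0) (formula → 0, table → 1); rule it out.
That leaves (C). Evaluating it on every row reproduces the table of h exactly.

C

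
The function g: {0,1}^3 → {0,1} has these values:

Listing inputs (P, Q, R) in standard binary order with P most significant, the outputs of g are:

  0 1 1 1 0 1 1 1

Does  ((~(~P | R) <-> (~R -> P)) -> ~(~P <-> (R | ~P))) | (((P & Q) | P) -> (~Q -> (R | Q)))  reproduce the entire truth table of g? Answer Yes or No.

Test each input against both g and the formula:
  P=0, Q=0, R=0: formula gives 1, but g = 0 ✗
Since they disagree at (0,0,0), the expression is not a correct formula for g.

No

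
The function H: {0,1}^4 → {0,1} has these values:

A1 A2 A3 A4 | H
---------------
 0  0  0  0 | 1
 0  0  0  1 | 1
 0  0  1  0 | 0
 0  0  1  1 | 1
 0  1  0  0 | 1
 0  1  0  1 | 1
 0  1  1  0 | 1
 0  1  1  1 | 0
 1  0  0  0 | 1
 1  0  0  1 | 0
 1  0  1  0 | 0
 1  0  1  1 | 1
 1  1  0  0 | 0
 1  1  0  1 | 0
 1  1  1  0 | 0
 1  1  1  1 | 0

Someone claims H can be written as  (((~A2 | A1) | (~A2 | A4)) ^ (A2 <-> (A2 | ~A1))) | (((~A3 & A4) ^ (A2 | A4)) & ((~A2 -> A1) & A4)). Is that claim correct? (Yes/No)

Evaluate (((~A2 | A1) | (~A2 | A4)) ^ (A2 <-> (A2 | ~A1))) | (((~A3 & A4) ^ (A2 | A4)) & ((~A2 -> A1) & A4)) on each row and compare to H:
  A1=0, A2=0, A3=0, A4=0: formula gives 1, H = 1 ✓
  A1=0, A2=0, A3=0, A4=1: formula gives 1, H = 1 ✓
  A1=0, A2=0, A3=1, A4=0: formula gives 1, but H = 0 ✗
Row (0,0,1,0) is a counterexample, so the formula is not equivalent to H.

No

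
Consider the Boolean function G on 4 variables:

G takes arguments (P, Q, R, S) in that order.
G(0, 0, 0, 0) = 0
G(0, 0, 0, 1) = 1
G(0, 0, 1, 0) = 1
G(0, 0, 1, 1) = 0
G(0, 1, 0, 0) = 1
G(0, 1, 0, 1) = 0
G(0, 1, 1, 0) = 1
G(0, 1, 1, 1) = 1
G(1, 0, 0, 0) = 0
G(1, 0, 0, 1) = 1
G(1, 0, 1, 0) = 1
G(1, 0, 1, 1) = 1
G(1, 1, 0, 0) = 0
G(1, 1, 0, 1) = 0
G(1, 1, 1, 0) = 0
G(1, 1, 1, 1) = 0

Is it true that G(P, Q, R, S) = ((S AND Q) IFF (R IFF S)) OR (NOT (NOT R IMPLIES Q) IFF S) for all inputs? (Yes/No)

No

Check the formula against G row by row:
  P=0, Q=0, R=0, S=0: formula gives 0, G = 0 ✓
  P=0, Q=0, R=0, S=1: formula gives 1, G = 1 ✓
  P=0, Q=0, R=1, S=0: formula gives 1, G = 1 ✓
  P=0, Q=0, R=1, S=1: formula gives 0, G = 0 ✓
  …
  P=1, Q=0, R=1, S=1: formula gives 0, but G = 1 ✗
Since they disagree at (1,0,1,1), the expression is not a correct formula for G.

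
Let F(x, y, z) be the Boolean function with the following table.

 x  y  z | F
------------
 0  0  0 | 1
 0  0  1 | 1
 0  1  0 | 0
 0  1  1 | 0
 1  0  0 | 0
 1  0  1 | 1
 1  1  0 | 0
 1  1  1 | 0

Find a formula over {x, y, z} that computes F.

F(x, y, z) = (((~x & ~y) & ~z) | ((~x & ~y) & z)) | ((x & ~y) & z)

The 1-rows are (0,0,0), (0,0,1), (1,0,1). Each contributes one minterm — ¬x·¬y·¬z; ¬x·¬y·z; x·¬y·z — and their disjunction is a sum-of-products form of F.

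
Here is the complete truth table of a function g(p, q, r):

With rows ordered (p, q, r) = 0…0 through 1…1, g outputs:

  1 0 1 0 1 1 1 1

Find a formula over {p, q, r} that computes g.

g(p, q, r) = ¬(((¬p ∧ ¬q) ∧ r) ∨ ((¬p ∧ q) ∧ r))

g is 0 on only 2 rows — (0,0,1), (0,1,1). Writing each as a minterm (¬p·¬q·r, ¬p·q·r) and OR-ing them characterizes exactly where g=0, so g is the negation of that disjunction.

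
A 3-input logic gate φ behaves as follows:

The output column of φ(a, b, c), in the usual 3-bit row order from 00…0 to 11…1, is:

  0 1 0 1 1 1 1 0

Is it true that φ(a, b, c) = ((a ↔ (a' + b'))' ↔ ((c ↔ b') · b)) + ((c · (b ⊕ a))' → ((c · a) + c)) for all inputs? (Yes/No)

No

Evaluate ((a ↔ (a' + b'))' ↔ ((c ↔ b') · b)) + ((c · (b ⊕ a))' → ((c · a) + c)) on each row and compare to φ:
  a=0, b=0, c=0: formula gives 0, φ = 0 ✓
  a=0, b=0, c=1: formula gives 1, φ = 1 ✓
  a=0, b=1, c=0: formula gives 1, but φ = 0 ✗
A single disagreement suffices: at (0,1,0) they differ, so the formula does not compute φ.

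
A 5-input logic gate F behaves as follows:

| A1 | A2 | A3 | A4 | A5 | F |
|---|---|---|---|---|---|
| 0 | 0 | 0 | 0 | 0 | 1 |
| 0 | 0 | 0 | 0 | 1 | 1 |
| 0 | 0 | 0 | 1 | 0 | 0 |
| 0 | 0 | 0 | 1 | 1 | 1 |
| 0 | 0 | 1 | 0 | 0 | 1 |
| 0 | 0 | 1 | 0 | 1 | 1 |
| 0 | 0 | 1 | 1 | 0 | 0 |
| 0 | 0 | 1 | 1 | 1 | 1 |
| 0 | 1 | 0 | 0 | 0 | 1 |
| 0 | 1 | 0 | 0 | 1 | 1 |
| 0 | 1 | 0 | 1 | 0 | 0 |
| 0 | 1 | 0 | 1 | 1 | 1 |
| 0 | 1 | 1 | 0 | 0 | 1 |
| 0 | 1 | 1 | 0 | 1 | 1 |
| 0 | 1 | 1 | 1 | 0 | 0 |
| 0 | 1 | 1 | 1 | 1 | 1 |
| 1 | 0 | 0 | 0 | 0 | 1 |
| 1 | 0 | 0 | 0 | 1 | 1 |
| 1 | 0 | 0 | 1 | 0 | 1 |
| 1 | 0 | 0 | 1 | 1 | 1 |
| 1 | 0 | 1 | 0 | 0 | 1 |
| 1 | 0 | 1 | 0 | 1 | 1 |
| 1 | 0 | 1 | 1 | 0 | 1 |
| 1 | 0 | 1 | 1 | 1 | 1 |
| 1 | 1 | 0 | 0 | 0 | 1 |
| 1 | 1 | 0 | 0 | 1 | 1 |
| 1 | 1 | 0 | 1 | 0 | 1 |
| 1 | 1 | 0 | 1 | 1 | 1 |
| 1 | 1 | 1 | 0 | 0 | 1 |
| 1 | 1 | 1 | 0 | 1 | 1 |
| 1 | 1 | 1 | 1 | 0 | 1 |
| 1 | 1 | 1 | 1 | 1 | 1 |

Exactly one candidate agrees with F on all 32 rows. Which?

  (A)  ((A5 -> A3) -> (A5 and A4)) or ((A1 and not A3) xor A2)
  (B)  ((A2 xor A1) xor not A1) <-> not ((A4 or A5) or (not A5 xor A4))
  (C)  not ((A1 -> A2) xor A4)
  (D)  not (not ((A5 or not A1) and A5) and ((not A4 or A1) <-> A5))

(A) disagrees with F on (0,0,0,0,0) (formula → 0, table → 1); rule it out.
(B) disagrees with F on (0,0,0,0,0) (formula → 0, table → 1); rule it out.
(C) disagrees with F on (0,0,0,0,0) (formula → 0, table → 1); rule it out.
(D) is the remaining candidate, and it agrees with F on all 32 inputs.

D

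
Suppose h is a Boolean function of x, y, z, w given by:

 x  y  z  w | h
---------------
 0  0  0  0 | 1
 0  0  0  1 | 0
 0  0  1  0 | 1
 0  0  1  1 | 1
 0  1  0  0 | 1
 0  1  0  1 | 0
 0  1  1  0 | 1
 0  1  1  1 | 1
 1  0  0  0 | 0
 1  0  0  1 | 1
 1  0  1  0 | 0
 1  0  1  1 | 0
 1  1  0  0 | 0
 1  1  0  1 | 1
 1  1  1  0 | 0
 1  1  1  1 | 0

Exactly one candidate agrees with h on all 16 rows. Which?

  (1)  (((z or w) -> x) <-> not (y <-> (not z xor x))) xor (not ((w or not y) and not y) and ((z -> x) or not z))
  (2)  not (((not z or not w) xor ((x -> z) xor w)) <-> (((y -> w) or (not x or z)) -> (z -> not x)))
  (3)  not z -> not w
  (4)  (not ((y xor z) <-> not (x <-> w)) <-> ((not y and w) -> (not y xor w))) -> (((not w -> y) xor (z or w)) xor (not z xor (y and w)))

2

(1) fails at (0,1,1,0): the formula yields 0, h is 1.
(3) fails at (1,0,0,0): the formula yields 1, h is 0.
(4) fails at (0,0,0,1): the formula yields 1, h is 0.
That leaves (2). Evaluating it on every row reproduces the table of h exactly.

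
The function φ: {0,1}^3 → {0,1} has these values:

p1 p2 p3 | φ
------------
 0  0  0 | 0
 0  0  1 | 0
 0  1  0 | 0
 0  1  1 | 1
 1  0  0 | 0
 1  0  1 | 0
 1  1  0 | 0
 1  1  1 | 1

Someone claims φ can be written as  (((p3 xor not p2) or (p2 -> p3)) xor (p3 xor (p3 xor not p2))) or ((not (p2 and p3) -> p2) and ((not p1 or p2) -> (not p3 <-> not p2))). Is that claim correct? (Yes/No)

Yes

Evaluate (((p3 xor not p2) or (p2 -> p3)) xor (p3 xor (p3 xor not p2))) or ((not (p2 and p3) -> p2) and ((not p1 or p2) -> (not p3 <-> not p2))) on each row and compare to φ:
  p1=0, p2=0, p3=0: formula gives 0, φ = 0 ✓
  p1=0, p2=0, p3=1: formula gives 0, φ = 0 ✓
  p1=0, p2=1, p3=0: formula gives 0, φ = 0 ✓
  p1=0, p2=1, p3=1: formula gives 1, φ = 1 ✓
  p1=1, p2=0, p3=0: formula gives 0, φ = 0 ✓
  …and likewise for the remaining 3 rows.
All 8 rows match — the expression computes φ exactly.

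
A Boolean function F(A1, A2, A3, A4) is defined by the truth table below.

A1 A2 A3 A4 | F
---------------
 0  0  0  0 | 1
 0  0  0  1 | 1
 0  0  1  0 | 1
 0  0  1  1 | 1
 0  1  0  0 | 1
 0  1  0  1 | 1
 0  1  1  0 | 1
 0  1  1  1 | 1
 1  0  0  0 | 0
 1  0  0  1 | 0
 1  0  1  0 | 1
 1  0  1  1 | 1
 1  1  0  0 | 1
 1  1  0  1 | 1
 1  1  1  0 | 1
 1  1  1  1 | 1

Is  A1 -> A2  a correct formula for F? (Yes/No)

Evaluate A1 -> A2 on each row and compare to F:
  A1=0, A2=0, A3=0, A4=0: formula gives 1, F = 1 ✓
  A1=0, A2=0, A3=0, A4=1: formula gives 1, F = 1 ✓
  A1=0, A2=0, A3=1, A4=0: formula gives 1, F = 1 ✓
  A1=0, A2=0, A3=1, A4=1: formula gives 1, F = 1 ✓
  …
  A1=1, A2=0, A3=1, A4=0: formula gives 0, but F = 1 ✗
Row (1,0,1,0) is a counterexample, so the formula is not equivalent to F.

No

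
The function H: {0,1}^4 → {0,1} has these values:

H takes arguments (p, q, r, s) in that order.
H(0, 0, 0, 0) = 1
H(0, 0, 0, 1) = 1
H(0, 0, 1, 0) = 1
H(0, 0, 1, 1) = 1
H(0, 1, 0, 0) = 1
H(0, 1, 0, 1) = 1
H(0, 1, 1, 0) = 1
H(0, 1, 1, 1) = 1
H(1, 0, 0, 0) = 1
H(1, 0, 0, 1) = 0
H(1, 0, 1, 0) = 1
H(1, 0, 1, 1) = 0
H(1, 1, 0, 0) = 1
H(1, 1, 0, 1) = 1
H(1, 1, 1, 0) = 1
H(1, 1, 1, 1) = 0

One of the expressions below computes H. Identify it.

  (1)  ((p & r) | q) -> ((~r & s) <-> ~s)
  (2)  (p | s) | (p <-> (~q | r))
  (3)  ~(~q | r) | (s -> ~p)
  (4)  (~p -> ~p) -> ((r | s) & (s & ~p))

(1): at (0,1,0,0) it gives 0, but H = 1 — eliminated.
(2): at (0,0,0,0) it gives 0, but H = 1 — eliminated.
(4): at (0,0,0,0) it gives 0, but H = 1 — eliminated.
That leaves (3). Evaluating it on every row reproduces the table of H exactly.

3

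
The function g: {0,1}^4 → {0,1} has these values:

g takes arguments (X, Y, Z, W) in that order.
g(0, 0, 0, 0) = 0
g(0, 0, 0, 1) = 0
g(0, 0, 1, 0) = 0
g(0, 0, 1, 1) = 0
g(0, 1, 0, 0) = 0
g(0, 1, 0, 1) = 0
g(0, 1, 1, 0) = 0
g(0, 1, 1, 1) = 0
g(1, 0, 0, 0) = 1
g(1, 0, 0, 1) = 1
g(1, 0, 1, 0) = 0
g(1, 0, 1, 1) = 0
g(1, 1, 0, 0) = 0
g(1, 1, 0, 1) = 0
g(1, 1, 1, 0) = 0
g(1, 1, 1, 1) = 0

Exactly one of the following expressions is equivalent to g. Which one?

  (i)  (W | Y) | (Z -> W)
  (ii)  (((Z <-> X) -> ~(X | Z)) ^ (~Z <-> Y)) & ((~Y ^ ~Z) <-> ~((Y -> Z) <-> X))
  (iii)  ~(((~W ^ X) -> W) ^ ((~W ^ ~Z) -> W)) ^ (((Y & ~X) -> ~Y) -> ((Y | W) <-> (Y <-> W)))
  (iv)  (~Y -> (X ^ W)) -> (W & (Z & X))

ii

(i) disagrees with g on (0,0,0,0) (formula → 1, table → 0); rule it out.
(iii) disagrees with g on (0,0,0,1) (formula → 1, table → 0); rule it out.
(iv) disagrees with g on (0,0,0,0) (formula → 1, table → 0); rule it out.
Only (ii) survives; checking it on all 16 rows confirms it matches g.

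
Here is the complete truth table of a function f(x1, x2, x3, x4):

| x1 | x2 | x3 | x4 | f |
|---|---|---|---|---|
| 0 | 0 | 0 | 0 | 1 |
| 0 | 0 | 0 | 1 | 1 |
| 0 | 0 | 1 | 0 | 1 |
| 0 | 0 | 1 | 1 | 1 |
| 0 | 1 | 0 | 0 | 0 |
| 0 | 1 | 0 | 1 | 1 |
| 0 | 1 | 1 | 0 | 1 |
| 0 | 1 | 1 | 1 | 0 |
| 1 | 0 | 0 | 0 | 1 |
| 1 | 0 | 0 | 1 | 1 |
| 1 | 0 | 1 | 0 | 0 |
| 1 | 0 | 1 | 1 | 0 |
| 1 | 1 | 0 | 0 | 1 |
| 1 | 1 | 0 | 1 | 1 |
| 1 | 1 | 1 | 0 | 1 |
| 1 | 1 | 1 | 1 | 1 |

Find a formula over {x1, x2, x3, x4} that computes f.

f(x1, x2, x3, x4) = not ((((((not x1 and x2) and not x3) and not x4) or (((not x1 and x2) and x3) and x4)) or (((x1 and not x2) and x3) and not x4)) or (((x1 and not x2) and x3) and x4))

There are just 4 zero rows: (0,1,0,0), (0,1,1,1), (1,0,1,0), (1,0,1,1). Their minterms are ¬x1·x2·¬x3·¬x4, ¬x1·x2·x3·x4, x1·¬x2·x3·¬x4, x1·¬x2·x3·x4; the OR of those covers precisely the 0-outputs, and negating it yields f.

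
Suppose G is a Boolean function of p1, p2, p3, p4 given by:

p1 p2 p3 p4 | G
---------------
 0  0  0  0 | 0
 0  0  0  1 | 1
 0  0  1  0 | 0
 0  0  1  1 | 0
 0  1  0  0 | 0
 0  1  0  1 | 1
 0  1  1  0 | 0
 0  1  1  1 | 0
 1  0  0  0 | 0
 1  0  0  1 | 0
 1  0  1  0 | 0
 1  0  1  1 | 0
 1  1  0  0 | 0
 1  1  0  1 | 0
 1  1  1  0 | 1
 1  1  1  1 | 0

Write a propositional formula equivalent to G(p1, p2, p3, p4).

Collect the rows where G=1 — (0,0,0,1), (0,1,0,1), (1,1,1,0) — and write one minterm per row: ¬p1·¬p2·¬p3·p4, ¬p1·p2·¬p3·p4, p1·p2·p3·¬p4. Their union (logical OR) reproduces the table exactly.

G(p1, p2, p3, p4) = ((((NOT p1 AND NOT p2) AND NOT p3) AND p4) OR (((NOT p1 AND p2) AND NOT p3) AND p4)) OR (((p1 AND p2) AND p3) AND NOT p4)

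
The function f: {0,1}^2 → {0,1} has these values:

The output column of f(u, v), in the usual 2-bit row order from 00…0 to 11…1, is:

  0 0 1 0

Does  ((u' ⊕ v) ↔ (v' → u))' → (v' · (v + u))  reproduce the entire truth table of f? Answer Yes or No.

No

Evaluate ((u' ⊕ v) ↔ (v' → u))' → (v' · (v + u)) on each row and compare to f:
  u=0, v=0: formula gives 0, f = 0 ✓
  u=0, v=1: formula gives 0, f = 0 ✓
  u=1, v=0: formula gives 1, f = 1 ✓
  u=1, v=1: formula gives 1, but f = 0 ✗
Since they disagree at (1,1), the expression is not a correct formula for f.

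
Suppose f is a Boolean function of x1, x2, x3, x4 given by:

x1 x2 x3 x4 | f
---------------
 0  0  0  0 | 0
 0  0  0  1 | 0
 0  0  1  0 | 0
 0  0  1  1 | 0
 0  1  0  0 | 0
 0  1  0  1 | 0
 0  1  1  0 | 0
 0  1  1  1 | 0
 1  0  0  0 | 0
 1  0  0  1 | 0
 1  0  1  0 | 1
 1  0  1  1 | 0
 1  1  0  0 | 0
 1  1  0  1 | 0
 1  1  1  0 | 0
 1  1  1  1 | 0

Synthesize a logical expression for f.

Only row (1,0,1,0) gives 1. That row's minterm x1·¬x2·x3·¬x4 is f directly.

f(x1, x2, x3, x4) = ((x1 · x2') · x3) · x4'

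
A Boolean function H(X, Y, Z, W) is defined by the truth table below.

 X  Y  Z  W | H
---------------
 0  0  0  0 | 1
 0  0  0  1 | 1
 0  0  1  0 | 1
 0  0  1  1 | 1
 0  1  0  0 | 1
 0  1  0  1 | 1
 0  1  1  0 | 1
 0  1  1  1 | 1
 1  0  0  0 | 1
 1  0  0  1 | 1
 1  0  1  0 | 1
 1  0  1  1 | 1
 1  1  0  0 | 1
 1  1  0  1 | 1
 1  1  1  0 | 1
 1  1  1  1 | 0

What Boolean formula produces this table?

The output is 0 only when every input is 1 — NAND of all inputs.

H(X, Y, Z, W) = NOT (((X AND Y) AND Z) AND W)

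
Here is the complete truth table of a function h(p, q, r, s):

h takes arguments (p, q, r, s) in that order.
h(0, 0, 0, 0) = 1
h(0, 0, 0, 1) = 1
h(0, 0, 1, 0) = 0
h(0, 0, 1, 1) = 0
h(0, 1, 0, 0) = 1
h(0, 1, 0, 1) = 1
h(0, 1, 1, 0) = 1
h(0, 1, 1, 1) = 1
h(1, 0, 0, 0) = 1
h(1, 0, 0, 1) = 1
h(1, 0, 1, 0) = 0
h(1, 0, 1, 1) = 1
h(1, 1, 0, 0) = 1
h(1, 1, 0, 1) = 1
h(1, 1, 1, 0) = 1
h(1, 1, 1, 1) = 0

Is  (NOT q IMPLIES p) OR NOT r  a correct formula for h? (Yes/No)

Evaluate (NOT q IMPLIES p) OR NOT r on each row and compare to h:
  p=0, q=0, r=0, s=0: formula gives 1, h = 1 ✓
  p=0, q=0, r=0, s=1: formula gives 1, h = 1 ✓
  p=0, q=0, r=1, s=0: formula gives 0, h = 0 ✓
  p=0, q=0, r=1, s=1: formula gives 0, h = 0 ✓
  …
  p=1, q=0, r=1, s=0: formula gives 1, but h = 0 ✗
Row (1,0,1,0) is a counterexample, so the formula is not equivalent to h.

No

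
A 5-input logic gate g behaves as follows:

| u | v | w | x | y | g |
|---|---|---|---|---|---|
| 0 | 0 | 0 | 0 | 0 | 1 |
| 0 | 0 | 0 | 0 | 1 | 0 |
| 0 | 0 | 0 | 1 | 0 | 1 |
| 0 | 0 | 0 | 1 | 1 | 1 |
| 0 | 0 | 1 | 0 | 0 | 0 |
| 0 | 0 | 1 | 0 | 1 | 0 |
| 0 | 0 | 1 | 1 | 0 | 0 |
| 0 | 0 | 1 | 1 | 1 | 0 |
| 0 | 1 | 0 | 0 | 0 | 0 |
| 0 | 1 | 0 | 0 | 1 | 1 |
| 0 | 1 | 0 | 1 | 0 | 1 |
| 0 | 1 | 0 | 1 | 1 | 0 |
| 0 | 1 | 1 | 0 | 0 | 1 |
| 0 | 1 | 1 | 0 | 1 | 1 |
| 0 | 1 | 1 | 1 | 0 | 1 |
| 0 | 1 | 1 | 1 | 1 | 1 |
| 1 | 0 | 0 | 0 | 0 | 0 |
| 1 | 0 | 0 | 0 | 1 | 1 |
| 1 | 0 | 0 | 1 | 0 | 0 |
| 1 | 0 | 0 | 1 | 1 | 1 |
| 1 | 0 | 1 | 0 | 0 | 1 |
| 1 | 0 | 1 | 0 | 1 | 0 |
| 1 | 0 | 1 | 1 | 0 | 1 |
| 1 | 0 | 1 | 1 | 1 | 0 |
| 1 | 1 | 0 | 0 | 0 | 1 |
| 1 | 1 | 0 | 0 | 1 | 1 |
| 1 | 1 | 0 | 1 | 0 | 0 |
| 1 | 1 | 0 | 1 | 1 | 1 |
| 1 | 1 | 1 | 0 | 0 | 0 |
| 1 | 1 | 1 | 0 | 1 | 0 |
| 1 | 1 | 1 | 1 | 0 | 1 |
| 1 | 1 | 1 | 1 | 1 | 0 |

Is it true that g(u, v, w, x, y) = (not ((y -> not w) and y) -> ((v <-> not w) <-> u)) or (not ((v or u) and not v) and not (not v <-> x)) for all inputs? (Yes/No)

No

Test each input against both g and the formula:
  u=0, v=0, w=0, x=0, y=0: formula gives 1, g = 1 ✓
  u=0, v=0, w=0, x=0, y=1: formula gives 1, but g = 0 ✗
Row (0,0,0,0,1) is a counterexample, so the formula is not equivalent to g.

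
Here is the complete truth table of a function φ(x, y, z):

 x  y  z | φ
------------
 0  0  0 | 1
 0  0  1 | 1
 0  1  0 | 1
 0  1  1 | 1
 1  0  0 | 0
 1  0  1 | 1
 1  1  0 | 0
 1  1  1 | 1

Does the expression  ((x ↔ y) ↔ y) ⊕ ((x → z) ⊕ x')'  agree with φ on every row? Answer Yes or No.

Yes

Evaluate ((x ↔ y) ↔ y) ⊕ ((x → z) ⊕ x')' on each row and compare to φ:
  x=0, y=0, z=0: formula gives 1, φ = 1 ✓
  x=0, y=0, z=1: formula gives 1, φ = 1 ✓
  x=0, y=1, z=0: formula gives 1, φ = 1 ✓
  x=0, y=1, z=1: formula gives 1, φ = 1 ✓
  x=1, y=0, z=0: formula gives 0, φ = 0 ✓
  … (the remaining 3 rows also agree.)
All 8 rows match — the expression computes φ exactly.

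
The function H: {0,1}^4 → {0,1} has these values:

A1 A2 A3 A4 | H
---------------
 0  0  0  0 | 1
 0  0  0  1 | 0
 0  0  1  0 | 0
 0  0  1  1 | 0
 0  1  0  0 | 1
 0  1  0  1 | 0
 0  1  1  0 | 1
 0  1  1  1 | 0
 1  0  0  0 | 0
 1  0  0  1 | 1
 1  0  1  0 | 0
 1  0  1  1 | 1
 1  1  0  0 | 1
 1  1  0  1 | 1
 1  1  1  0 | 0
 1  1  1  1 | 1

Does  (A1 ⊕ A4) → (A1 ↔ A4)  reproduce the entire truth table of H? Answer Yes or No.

No

Evaluate (A1 ⊕ A4) → (A1 ↔ A4) on each row and compare to H:
  A1=0, A2=0, A3=0, A4=0: formula gives 1, H = 1 ✓
  A1=0, A2=0, A3=0, A4=1: formula gives 0, H = 0 ✓
  A1=0, A2=0, A3=1, A4=0: formula gives 1, but H = 0 ✗
Row (0,0,1,0) is a counterexample, so the formula is not equivalent to H.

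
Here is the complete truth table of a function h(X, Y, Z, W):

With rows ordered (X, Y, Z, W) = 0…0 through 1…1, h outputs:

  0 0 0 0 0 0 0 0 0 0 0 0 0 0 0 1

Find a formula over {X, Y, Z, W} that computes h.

The output is 1 only when every input is 1 — the AND of all inputs.

h(X, Y, Z, W) = ((X AND Y) AND Z) AND W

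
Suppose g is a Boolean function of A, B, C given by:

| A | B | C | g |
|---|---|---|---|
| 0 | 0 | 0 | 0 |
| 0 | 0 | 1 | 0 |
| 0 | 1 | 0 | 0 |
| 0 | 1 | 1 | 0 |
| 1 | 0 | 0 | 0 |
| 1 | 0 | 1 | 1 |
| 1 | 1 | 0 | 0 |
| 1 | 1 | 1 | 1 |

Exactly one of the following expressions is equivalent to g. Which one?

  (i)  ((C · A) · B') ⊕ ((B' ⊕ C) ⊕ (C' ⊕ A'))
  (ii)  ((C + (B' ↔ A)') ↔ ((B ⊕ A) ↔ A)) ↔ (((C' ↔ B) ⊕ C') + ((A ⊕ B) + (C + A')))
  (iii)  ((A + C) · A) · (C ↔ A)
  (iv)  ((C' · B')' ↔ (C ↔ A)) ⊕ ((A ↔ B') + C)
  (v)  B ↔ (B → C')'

(i) disagrees with g on (0,0,0) (formula → 1, table → 0); rule it out.
(ii) disagrees with g on (0,0,0) (formula → 1, table → 0); rule it out.
(iv) disagrees with g on (0,0,1) (formula → 1, table → 0); rule it out.
(v) disagrees with g on (0,0,0) (formula → 1, table → 0); rule it out.
Only (iii) survives; checking it on all 8 rows confirms it matches g.

iii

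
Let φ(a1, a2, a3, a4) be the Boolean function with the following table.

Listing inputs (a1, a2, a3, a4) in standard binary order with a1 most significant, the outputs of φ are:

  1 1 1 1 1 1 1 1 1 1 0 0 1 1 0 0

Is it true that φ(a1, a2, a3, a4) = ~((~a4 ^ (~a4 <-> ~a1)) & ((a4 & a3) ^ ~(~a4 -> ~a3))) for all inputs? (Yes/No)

Yes

Check the formula against φ row by row:
  a1=0, a2=0, a3=0, a4=0: formula gives 1, φ = 1 ✓
  a1=0, a2=0, a3=0, a4=1: formula gives 1, φ = 1 ✓
  a1=0, a2=0, a3=1, a4=0: formula gives 1, φ = 1 ✓
  a1=0, a2=0, a3=1, a4=1: formula gives 1, φ = 1 ✓
  … (the remaining 12 rows also agree.)
All 16 rows match — the expression computes φ exactly.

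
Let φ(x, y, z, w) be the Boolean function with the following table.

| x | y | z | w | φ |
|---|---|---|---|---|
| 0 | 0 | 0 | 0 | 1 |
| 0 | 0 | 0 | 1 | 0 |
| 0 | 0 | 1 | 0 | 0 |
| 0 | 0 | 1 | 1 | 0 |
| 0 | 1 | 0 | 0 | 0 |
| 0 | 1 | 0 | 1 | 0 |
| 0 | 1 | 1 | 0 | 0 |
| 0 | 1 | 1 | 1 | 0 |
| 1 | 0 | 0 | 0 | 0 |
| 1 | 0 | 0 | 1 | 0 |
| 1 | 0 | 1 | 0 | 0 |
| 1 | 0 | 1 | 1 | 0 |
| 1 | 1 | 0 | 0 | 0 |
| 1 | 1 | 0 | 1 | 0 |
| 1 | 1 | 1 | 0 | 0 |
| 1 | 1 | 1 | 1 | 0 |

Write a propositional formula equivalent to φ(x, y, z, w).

φ(x, y, z, w) = (((x + y) + z) + w)'

The output is 1 only when every input is 0 — NOR of all inputs.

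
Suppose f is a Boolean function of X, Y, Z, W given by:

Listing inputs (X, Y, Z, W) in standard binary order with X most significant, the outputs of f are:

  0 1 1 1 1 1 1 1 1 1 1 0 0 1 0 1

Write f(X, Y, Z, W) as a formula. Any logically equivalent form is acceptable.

f is 0 on only 4 rows — (0,0,0,0), (1,0,1,1), (1,1,0,0), (1,1,1,0). Writing each as a minterm (¬X·¬Y·¬Z·¬W, X·¬Y·Z·W, X·Y·¬Z·¬W, X·Y·Z·¬W) and OR-ing them characterizes exactly where f=0, so f is the negation of that disjunction.

f(X, Y, Z, W) = ¬((((((¬X ∧ ¬Y) ∧ ¬Z) ∧ ¬W) ∨ (((X ∧ ¬Y) ∧ Z) ∧ W)) ∨ (((X ∧ Y) ∧ ¬Z) ∧ ¬W)) ∨ (((X ∧ Y) ∧ Z) ∧ ¬W))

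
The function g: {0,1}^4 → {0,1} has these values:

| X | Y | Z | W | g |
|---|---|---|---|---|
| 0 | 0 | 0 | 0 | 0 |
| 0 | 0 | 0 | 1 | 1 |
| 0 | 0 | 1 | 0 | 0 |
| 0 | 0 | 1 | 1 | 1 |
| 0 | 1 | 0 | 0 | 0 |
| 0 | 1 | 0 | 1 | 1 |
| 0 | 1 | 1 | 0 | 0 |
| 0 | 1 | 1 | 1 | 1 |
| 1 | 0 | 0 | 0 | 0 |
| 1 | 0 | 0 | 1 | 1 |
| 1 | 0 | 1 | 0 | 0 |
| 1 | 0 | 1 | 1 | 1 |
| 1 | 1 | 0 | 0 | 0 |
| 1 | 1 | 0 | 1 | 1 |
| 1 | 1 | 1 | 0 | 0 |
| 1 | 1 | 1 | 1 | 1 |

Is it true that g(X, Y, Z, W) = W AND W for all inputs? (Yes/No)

Yes

Check the formula against g row by row:
  X=0, Y=0, Z=0, W=0: formula gives 0, g = 0 ✓
  X=0, Y=0, Z=0, W=1: formula gives 1, g = 1 ✓
  X=0, Y=0, Z=1, W=0: formula gives 0, g = 0 ✓
  X=0, Y=0, Z=1, W=1: formula gives 1, g = 1 ✓
  …and likewise for the remaining 12 rows.
Every row agrees, so the formula is equivalent.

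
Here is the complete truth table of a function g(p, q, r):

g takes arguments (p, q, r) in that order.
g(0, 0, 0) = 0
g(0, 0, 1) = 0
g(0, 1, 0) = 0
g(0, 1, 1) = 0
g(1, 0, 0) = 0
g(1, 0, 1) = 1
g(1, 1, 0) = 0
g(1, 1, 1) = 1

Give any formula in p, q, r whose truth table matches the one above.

Collect the rows where g=1 — (1,0,1), (1,1,1) — and write one minterm per row: p·¬q·r, p·q·r. Their union (logical OR) reproduces the table exactly.

g(p, q, r) = ((p AND NOT q) AND r) OR ((p AND q) AND r)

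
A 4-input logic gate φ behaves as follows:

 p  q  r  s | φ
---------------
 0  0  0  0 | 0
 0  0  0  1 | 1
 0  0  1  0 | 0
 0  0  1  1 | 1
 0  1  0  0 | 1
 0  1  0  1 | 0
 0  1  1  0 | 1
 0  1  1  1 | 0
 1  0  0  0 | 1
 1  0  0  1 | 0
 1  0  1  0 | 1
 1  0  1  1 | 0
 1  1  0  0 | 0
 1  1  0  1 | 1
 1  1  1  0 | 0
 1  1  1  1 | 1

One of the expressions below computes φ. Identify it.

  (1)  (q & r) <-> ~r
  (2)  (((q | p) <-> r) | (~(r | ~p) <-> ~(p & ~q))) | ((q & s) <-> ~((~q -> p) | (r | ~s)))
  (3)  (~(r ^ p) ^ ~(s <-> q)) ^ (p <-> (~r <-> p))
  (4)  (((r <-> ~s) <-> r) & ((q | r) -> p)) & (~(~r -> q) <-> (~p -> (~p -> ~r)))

(1) disagrees with φ on (0,0,0,1) (formula → 0, table → 1); rule it out.
(2) disagrees with φ on (0,0,0,0) (formula → 1, table → 0); rule it out.
(4) disagrees with φ on (0,0,0,0) (formula → 1, table → 0); rule it out.
That leaves (3). Evaluating it on every row reproduces the table of φ exactly.

3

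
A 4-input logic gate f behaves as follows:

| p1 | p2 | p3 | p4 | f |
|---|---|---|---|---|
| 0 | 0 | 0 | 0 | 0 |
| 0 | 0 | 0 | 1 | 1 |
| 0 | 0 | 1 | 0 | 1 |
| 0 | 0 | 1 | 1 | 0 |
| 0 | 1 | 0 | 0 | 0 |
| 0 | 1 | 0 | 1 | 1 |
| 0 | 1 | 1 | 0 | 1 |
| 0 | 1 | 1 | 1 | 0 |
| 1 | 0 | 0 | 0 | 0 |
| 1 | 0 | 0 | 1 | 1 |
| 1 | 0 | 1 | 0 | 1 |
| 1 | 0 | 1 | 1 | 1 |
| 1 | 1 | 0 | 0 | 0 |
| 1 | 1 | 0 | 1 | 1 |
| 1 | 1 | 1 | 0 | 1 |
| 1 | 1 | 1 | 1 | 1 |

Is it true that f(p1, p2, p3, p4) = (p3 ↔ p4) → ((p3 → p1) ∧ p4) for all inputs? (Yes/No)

Check the formula against f row by row:
  p1=0, p2=0, p3=0, p4=0: formula gives 0, f = 0 ✓
  p1=0, p2=0, p3=0, p4=1: formula gives 1, f = 1 ✓
  p1=0, p2=0, p3=1, p4=0: formula gives 1, f = 1 ✓
  p1=0, p2=0, p3=1, p4=1: formula gives 0, f = 0 ✓
  …and likewise for the remaining 12 rows.
All 16 rows match — the expression computes f exactly.

Yes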